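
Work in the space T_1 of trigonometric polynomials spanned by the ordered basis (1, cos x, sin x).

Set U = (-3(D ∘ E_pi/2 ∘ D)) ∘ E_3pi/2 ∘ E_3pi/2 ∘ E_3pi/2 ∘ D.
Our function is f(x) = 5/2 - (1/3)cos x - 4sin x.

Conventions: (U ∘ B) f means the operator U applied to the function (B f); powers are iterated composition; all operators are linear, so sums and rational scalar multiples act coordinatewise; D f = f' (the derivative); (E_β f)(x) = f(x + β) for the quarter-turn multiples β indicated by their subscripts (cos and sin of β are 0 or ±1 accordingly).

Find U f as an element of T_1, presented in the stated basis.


D f = -4cos x + (1/3)sin x
E_3pi/2 D f = -(1/3)cos x - 4sin x
E_3pi/2 E_3pi/2 D f = 4cos x - (1/3)sin x
E_3pi/2 (E_3pi/2 ∘ E_3pi/2 ∘ D) f = (1/3)cos x + 4sin x
D E_3pi/2 (E_3pi/2 ∘ E_3pi/2 ∘ D) f = 4cos x - (1/3)sin x
E_pi/2 D E_3pi/2 (E_3pi/2 ∘ E_3pi/2 ∘ D) f = -(1/3)cos x - 4sin x
D E_pi/2 D E_3pi/2 (E_3pi/2 ∘ E_3pi/2 ∘ D) f = -4cos x + (1/3)sin x
(-3(D ∘ E_pi/2 ∘ D)) E_3pi/2 (E_3pi/2 ∘ E_3pi/2 ∘ D) f = 12cos x - sin x

the image equals g(x) = 12cos x - sin x


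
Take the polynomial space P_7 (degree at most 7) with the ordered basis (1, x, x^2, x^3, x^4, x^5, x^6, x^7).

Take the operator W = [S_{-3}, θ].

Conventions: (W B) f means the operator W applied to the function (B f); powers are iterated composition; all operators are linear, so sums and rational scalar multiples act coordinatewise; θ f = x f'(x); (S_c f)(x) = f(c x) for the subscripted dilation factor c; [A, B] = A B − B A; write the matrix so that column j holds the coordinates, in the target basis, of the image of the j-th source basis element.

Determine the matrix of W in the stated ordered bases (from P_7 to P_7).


image of 1: 0
image of x: 0
image of x^2: 0
image of x^3: 0
image of x^4: 0
image of x^5: 0
image of x^6: 0
image of x^7: 0
each image's coordinates form column j of the matrix

the matrix is [[0, 0, 0, 0, 0, 0, 0, 0]; [0, 0, 0, 0, 0, 0, 0, 0]; [0, 0, 0, 0, 0, 0, 0, 0]; [0, 0, 0, 0, 0, 0, 0, 0]; [0, 0, 0, 0, 0, 0, 0, 0]; [0, 0, 0, 0, 0, 0, 0, 0]; [0, 0, 0, 0, 0, 0, 0, 0]; [0, 0, 0, 0, 0, 0, 0, 0]] (rows listed top to bottom)


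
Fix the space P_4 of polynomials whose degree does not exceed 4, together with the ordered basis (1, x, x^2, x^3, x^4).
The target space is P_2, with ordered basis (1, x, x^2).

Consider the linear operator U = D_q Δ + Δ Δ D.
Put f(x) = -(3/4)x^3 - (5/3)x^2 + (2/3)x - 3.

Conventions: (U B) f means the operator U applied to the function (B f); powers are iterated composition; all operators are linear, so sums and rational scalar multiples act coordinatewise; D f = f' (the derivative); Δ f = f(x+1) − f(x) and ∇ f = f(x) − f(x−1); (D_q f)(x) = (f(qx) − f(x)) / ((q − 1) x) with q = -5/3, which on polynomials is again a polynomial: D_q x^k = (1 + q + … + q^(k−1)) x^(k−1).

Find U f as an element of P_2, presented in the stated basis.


Δ f = -(9/4)x^2 - (67/12)x - 7/4
D_q Δ f = (3/2)x - 67/12
D f = -(9/4)x^2 - (10/3)x + 2/3
Δ D f = -(9/2)x - 67/12
Δ Δ D f = -9/2
(D_q Δ + Δ Δ D) f = (3/2)x - 121/12

the image equals g(x) = (3/2)x - 121/12


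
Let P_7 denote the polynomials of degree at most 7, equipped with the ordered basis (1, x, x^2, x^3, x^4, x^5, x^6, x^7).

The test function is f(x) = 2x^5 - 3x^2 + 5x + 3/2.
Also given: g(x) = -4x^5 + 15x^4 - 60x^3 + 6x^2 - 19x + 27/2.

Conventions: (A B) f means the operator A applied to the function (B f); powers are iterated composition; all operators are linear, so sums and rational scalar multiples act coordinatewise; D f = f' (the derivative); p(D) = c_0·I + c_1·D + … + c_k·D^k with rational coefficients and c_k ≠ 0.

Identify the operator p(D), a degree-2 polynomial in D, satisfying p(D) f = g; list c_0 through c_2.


D^0 f = 2x^5 - 3x^2 + 5x + 3/2
D^1 f = 10x^4 - 6x + 5
D^2 f = 40x^3 - 6
matching coefficients of g against c_0 f + c_1 Df + … from the top degree down determines the c_i
solution: c_0 = -2, c_1 = 3/2, c_2 = -3/2

p(D) = -2·I + (3/2)·D − (3/2)·D^2, i.e. c_0 = -2, c_1 = 3/2, c_2 = -3/2


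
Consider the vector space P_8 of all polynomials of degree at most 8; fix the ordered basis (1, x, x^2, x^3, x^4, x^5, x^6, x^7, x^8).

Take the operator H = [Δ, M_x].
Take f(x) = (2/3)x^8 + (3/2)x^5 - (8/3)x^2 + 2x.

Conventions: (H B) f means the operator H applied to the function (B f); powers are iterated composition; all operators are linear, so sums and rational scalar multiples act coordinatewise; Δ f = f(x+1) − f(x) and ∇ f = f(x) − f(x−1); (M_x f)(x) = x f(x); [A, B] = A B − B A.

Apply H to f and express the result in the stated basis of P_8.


M_x f = (2/3)x^9 + (3/2)x^6 - (8/3)x^3 + 2x^2
Δ M_x f = 6x^8 + 24x^7 + 56x^6 + 93x^5 + (213/2)x^4 + 86x^3 + (77/2)x^2 + 11x + 3/2
Δ f = (16/3)x^7 + (56/3)x^6 + (112/3)x^5 + (325/6)x^4 + (157/3)x^3 + (101/3)x^2 + (15/2)x + 3/2
M_x Δ f = (16/3)x^8 + (56/3)x^7 + (112/3)x^6 + (325/6)x^5 + (157/3)x^4 + (101/3)x^3 + (15/2)x^2 + (3/2)x
[Δ, M_x] f = (2/3)x^8 + (16/3)x^7 + (56/3)x^6 + (233/6)x^5 + (325/6)x^4 + (157/3)x^3 + 31x^2 + (19/2)x + 3/2

the result is g(x) = (2/3)x^8 + (16/3)x^7 + (56/3)x^6 + (233/6)x^5 + (325/6)x^4 + (157/3)x^3 + 31x^2 + (19/2)x + 3/2


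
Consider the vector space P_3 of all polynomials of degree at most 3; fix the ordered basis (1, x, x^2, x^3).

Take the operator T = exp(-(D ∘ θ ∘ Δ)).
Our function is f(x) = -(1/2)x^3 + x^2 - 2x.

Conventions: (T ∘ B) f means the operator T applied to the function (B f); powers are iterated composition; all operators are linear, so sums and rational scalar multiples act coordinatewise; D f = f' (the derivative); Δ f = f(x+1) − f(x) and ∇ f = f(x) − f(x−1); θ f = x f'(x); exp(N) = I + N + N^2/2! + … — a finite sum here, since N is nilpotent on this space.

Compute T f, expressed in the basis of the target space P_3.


order-1 term: 6x - 1/2
the series for exp(-(D ∘ θ ∘ Δ)) f terminates at order 1
exp(-(D ∘ θ ∘ Δ)) f = -(1/2)x^3 + x^2 + 4x - 1/2

the result is g(x) = -(1/2)x^3 + x^2 + 4x - 1/2


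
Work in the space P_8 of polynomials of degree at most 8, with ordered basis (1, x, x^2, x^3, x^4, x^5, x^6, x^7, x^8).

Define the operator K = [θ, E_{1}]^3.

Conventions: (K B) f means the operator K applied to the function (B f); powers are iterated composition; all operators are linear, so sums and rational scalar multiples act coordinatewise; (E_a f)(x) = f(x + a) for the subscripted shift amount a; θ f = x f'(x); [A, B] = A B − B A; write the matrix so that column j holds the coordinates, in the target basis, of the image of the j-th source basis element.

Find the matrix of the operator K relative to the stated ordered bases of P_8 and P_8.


the matrix is [[0, 0, 0, -6, -72, -540, -3240, -17010, -81648]; [0, 0, 0, 0, -24, -360, -3240, -22680, -136080]; [0, 0, 0, 0, 0, -60, -1080, -11340, -90720]; [0, 0, 0, 0, 0, 0, -120, -2520, -30240]; [0, 0, 0, 0, 0, 0, 0, -210, -5040]; [0, 0, 0, 0, 0, 0, 0, 0, -336]; [0, 0, 0, 0, 0, 0, 0, 0, 0]; [0, 0, 0, 0, 0, 0, 0, 0, 0]; [0, 0, 0, 0, 0, 0, 0, 0, 0]] (rows listed top to bottom)

image of 1: 0
image of x: 0
image of x^2: 0
image of x^3: -6
image of x^4: -24x - 72
image of x^5: -60x^2 - 360x - 540
image of x^6: -120x^3 - 1080x^2 - 3240x - 3240
image of x^7: -210x^4 - 2520x^3 - 11340x^2 - 22680x - 17010
image of x^8: -336x^5 - 5040x^4 - 30240x^3 - 90720x^2 - 136080x - 81648
each image's coordinates form column j of the matrix


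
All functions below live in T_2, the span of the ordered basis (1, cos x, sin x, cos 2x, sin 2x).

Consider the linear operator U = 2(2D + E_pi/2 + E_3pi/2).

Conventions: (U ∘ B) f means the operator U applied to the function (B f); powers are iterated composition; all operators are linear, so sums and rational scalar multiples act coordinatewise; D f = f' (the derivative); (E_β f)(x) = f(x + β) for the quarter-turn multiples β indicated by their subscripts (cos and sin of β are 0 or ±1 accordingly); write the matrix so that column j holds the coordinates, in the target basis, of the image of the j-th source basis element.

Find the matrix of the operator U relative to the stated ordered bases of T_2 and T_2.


the matrix is [[4, 0, 0, 0, 0]; [0, 0, 4, 0, 0]; [0, -4, 0, 0, 0]; [0, 0, 0, -4, 8]; [0, 0, 0, -8, -4]] (rows listed top to bottom)

image of 1: 4
image of cos x: -4sin x
image of sin x: 4cos x
image of cos 2x: -4cos 2x - 8sin 2x
image of sin 2x: 8cos 2x - 4sin 2x
each image's coordinates form column j of the matrix


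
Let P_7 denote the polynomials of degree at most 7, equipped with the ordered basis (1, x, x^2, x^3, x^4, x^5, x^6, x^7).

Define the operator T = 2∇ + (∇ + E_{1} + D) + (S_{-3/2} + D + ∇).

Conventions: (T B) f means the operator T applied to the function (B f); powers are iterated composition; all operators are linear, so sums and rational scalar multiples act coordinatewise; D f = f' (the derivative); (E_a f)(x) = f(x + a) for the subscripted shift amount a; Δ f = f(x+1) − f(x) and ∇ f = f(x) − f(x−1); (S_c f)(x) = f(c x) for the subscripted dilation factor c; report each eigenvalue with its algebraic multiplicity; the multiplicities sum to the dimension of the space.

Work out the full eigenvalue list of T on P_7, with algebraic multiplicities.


λ = -2059/128 (multiplicity 1), λ = -211/32 (multiplicity 1), λ = -19/8 (multiplicity 1), λ = -1/2 (multiplicity 1), λ = 2 (multiplicity 1), λ = 13/4 (multiplicity 1), λ = 97/16 (multiplicity 1), λ = 793/64 (multiplicity 1)

image of 1: 2
image of x: -(1/2)x + 7
image of x^2: (13/4)x^2 + 14x - 3
image of x^3: -(19/8)x^3 + 21x^2 - 9x + 5
image of x^4: (97/16)x^4 + 28x^3 - 18x^2 + 20x - 3
image of x^5: -(211/32)x^5 + 35x^4 - 30x^3 + 50x^2 - 15x + 5
image of x^6: (793/64)x^6 + 42x^5 - 45x^4 + 100x^3 - 45x^2 + 30x - 3
image of x^7: -(2059/128)x^7 + 49x^6 - 63x^5 + 175x^4 - 105x^3 + 105x^2 - 21x + 5
the matrix is upper triangular; its diagonal is (2, -1/2, 13/4, -19/8, 97/16, -211/32, 793/64, -2059/128)
for a triangular matrix the eigenvalues are the diagonal entries, with algebraic multiplicity their repetition count


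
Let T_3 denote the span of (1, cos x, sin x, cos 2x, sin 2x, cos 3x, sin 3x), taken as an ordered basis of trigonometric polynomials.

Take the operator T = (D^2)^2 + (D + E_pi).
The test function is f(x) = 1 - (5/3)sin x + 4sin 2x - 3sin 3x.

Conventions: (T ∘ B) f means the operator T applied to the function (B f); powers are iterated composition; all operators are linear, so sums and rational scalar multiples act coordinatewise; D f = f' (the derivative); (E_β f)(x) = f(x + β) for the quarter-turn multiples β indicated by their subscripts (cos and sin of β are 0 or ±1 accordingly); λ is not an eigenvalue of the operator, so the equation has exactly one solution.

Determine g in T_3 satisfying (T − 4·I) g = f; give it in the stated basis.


the image equals g(x) = -1/3 + (5/51)cos x + (20/51)sin x - (8/173)cos 2x + (52/173)sin 2x + (9/5785)cos 3x - (228/5785)sin 3x

write g with unknown coordinates in the stated basis and equate coefficients in (T − 4·I) g = f
solving from the highest basis element down gives g = -1/3 + (5/51)cos x + (20/51)sin x - (8/173)cos 2x + (52/173)sin 2x + (9/5785)cos 3x - (228/5785)sin 3x
check: T g = -1/3 + (20/51)cos x - (5/51)sin x - (32/173)cos 2x + (900/173)sin 2x + (36/5785)cos 3x - (18267/5785)sin 3x
so T g − 4·g = 1 - (5/3)sin x + 4sin 2x - 3sin 3x = f ✓


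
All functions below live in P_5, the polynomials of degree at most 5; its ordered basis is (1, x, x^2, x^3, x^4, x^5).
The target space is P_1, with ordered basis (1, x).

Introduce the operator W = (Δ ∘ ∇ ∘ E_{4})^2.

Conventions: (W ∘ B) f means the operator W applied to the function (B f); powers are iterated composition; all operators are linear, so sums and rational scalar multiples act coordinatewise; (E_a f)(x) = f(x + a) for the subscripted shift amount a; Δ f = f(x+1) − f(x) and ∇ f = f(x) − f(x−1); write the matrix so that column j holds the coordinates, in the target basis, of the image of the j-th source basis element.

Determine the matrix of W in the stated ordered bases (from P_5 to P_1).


image of 1: 0
image of x: 0
image of x^2: 0
image of x^3: 0
image of x^4: 24
image of x^5: 120x + 960
each image's coordinates form column j of the matrix

the matrix is [[0, 0, 0, 0, 24, 960]; [0, 0, 0, 0, 0, 120]] (rows listed top to bottom)


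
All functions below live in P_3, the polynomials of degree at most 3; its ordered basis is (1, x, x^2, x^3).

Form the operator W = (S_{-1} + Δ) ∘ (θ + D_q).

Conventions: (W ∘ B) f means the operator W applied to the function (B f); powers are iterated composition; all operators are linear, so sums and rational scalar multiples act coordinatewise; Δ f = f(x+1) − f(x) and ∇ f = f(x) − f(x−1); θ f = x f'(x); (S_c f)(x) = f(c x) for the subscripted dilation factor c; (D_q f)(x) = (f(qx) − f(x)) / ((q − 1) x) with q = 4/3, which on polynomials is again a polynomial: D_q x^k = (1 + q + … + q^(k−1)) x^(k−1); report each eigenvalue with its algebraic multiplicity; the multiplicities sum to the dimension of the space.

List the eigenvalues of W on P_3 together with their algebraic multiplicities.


image of 1: 0
image of x: -x + 2
image of x^2: 2x^2 + (5/3)x + 13/3
image of x^3: -3x^3 + (118/9)x^2 + (155/9)x + 64/9
the matrix is upper triangular; its diagonal is (0, -1, 2, -3)
for a triangular matrix the eigenvalues are the diagonal entries, with algebraic multiplicity their repetition count

λ = -3 (multiplicity 1), λ = -1 (multiplicity 1), λ = 0 (multiplicity 1), λ = 2 (multiplicity 1)


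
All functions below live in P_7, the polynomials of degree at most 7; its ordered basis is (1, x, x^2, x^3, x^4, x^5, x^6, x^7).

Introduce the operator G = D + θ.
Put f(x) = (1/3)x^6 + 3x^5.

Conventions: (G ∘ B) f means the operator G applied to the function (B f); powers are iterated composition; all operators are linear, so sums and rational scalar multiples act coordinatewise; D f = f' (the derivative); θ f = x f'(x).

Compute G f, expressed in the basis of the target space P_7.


g(x) = 2x^6 + 17x^5 + 15x^4

D f = 2x^5 + 15x^4
θ f = 2x^6 + 15x^5
(D + θ) f = 2x^6 + 17x^5 + 15x^4


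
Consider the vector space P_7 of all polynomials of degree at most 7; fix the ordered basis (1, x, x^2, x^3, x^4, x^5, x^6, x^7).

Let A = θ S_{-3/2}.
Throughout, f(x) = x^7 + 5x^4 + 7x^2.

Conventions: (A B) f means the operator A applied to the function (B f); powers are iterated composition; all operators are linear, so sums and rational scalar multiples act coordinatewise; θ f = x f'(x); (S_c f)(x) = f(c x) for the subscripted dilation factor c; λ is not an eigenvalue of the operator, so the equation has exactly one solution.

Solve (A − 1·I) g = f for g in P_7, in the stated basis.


g(x) = -(128/15437)x^7 + (20/77)x^4 + 2x^2

write g with unknown coordinates in the stated basis and equate coefficients in (A − 1·I) g = f
solving from the highest basis element down gives g = -(128/15437)x^7 + (20/77)x^4 + 2x^2
check: A g = (15309/15437)x^7 + (405/77)x^4 + 9x^2
so A g − 1·g = x^7 + 5x^4 + 7x^2 = f ✓


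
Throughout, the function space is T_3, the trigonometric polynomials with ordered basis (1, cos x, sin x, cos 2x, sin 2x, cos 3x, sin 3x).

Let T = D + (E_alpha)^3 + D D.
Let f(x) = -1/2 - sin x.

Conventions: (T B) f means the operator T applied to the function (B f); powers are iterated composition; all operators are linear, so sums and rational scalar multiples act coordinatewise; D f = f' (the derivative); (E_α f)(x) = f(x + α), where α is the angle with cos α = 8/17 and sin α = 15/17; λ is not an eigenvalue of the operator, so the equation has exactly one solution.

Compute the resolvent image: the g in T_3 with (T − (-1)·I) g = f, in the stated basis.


g(x) = -1/4 + (1/2)cos x + (26/47)sin x

write g with unknown coordinates in the stated basis and equate coefficients in (T − (-1)·I) g = f
solving from the highest basis element down gives g = -1/4 + (1/2)cos x + (26/47)sin x
check: T g = -1/4 - (1/2)cos x - (73/47)sin x
so T g − (-1)·g = -1/2 - sin x = f ✓


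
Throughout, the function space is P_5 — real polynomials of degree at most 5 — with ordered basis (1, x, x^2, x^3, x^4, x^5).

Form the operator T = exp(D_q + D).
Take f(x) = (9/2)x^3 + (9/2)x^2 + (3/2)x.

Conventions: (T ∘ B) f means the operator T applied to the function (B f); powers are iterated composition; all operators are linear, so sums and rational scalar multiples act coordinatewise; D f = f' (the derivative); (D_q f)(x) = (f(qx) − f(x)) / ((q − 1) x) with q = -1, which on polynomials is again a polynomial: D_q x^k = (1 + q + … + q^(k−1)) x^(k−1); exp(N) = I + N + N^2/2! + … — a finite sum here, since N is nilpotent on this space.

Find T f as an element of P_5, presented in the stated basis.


g(x) = (9/2)x^3 + (45/2)x^2 + (57/2)x + 24

order-1 term: 18x^2 + 9x + 3
order-2 term: 18x + 9
order-3 term: 12
the series for exp(D_q + D) f terminates at order 3
exp(D_q + D) f = (9/2)x^3 + (45/2)x^2 + (57/2)x + 24


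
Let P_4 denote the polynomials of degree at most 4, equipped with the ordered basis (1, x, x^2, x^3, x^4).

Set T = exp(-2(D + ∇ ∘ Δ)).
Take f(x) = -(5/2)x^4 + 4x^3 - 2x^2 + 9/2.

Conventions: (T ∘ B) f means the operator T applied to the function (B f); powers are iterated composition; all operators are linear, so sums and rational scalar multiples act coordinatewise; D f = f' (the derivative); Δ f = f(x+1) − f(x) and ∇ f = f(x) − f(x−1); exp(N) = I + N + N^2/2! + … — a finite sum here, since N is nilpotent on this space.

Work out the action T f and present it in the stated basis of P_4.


the image equals g(x) = -(5/2)x^4 + 24x^3 - 26x^2 - 152x + 317/2

order-1 term: 20x^3 + 36x^2 - 40x + 18
order-2 term: -60x^2 - 192x - 32
order-3 term: 80x + 208
order-4 term: -40
the series for exp(-2(D + ∇ ∘ Δ)) f terminates at order 4
exp(-2(D + ∇ ∘ Δ)) f = -(5/2)x^4 + 24x^3 - 26x^2 - 152x + 317/2


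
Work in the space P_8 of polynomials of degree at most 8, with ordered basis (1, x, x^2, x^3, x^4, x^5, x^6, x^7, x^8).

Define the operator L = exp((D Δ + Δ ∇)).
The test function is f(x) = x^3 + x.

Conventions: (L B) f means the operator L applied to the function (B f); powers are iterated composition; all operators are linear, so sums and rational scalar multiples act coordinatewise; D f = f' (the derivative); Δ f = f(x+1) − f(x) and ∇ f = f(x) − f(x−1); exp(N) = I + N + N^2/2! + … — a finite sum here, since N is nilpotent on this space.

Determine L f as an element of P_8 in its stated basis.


order-1 term: 12x + 3
the series for exp((D Δ + Δ ∇)) f terminates at order 1
exp((D Δ + Δ ∇)) f = x^3 + 13x + 3

g(x) = x^3 + 13x + 3


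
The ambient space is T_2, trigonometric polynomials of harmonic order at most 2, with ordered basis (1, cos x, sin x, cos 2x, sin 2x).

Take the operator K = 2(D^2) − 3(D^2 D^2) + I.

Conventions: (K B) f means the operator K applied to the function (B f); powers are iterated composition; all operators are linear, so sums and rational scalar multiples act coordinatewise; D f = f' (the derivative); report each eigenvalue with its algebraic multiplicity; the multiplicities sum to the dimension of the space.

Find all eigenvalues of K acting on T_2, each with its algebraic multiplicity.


λ = -55 (multiplicity 2), λ = -4 (multiplicity 2), λ = 1 (multiplicity 1)

image of 1: 1
image of cos x: -4cos x
image of sin x: -4sin x
image of cos 2x: -55cos 2x
image of sin 2x: -55sin 2x
the matrix is diagonal; its diagonal is (1, -4, -4, -55, -55)
for a triangular matrix the eigenvalues are the diagonal entries, with algebraic multiplicity their repetition count


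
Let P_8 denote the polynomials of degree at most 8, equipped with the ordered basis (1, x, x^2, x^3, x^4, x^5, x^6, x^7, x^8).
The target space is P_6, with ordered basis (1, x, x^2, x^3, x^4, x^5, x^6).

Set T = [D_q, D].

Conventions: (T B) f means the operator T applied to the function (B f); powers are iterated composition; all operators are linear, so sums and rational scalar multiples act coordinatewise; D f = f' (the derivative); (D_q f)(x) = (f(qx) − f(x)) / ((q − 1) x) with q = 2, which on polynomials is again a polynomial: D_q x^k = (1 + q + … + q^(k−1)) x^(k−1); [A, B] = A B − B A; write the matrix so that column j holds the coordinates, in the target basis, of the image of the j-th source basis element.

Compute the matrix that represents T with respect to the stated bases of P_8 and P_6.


the matrix is [[0, 0, -1, 0, 0, 0, 0, 0, 0]; [0, 0, 0, -5, 0, 0, 0, 0, 0]; [0, 0, 0, 0, -17, 0, 0, 0, 0]; [0, 0, 0, 0, 0, -49, 0, 0, 0]; [0, 0, 0, 0, 0, 0, -129, 0, 0]; [0, 0, 0, 0, 0, 0, 0, -321, 0]; [0, 0, 0, 0, 0, 0, 0, 0, -769]] (rows listed top to bottom)

image of 1: 0
image of x: 0
image of x^2: -1
image of x^3: -5x
image of x^4: -17x^2
image of x^5: -49x^3
image of x^6: -129x^4
image of x^7: -321x^5
image of x^8: -769x^6
each image's coordinates form column j of the matrix


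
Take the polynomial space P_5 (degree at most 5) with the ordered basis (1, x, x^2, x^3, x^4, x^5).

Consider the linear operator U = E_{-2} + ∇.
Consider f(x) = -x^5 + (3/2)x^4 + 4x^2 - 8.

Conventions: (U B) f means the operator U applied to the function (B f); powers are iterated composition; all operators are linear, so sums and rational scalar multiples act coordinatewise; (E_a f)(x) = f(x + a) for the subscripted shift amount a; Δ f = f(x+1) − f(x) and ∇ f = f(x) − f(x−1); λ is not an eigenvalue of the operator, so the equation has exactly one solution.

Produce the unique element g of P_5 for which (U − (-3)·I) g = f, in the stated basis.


g(x) = -(1/4)x^5 + (1/16)x^4 + (31/16)x^3 - (141/64)x^2 - (43/128)x + 403/512

write g with unknown coordinates in the stated basis and equate coefficients in (U − (-3)·I) g = f
solving from the highest basis element down gives g = -(1/4)x^5 + (1/16)x^4 + (31/16)x^3 - (141/64)x^2 - (43/128)x + 403/512
check: U g = -(1/4)x^5 + (21/16)x^4 - (93/16)x^3 + (679/64)x^2 + (129/128)x - 5305/512
so U g − (-3)·g = -x^5 + (3/2)x^4 + 4x^2 - 8 = f ✓


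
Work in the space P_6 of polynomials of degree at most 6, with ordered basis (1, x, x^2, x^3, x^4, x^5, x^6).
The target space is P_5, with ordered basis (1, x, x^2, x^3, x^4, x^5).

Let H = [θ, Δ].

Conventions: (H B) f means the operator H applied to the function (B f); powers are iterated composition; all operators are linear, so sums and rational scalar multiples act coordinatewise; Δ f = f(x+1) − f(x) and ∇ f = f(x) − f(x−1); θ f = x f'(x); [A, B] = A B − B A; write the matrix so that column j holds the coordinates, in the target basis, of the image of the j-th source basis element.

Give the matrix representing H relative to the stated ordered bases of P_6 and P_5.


image of 1: 0
image of x: -1
image of x^2: -2x - 2
image of x^3: -3x^2 - 6x - 3
image of x^4: -4x^3 - 12x^2 - 12x - 4
image of x^5: -5x^4 - 20x^3 - 30x^2 - 20x - 5
image of x^6: -6x^5 - 30x^4 - 60x^3 - 60x^2 - 30x - 6
each image's coordinates form column j of the matrix

the matrix is [[0, -1, -2, -3, -4, -5, -6]; [0, 0, -2, -6, -12, -20, -30]; [0, 0, 0, -3, -12, -30, -60]; [0, 0, 0, 0, -4, -20, -60]; [0, 0, 0, 0, 0, -5, -30]; [0, 0, 0, 0, 0, 0, -6]] (rows listed top to bottom)


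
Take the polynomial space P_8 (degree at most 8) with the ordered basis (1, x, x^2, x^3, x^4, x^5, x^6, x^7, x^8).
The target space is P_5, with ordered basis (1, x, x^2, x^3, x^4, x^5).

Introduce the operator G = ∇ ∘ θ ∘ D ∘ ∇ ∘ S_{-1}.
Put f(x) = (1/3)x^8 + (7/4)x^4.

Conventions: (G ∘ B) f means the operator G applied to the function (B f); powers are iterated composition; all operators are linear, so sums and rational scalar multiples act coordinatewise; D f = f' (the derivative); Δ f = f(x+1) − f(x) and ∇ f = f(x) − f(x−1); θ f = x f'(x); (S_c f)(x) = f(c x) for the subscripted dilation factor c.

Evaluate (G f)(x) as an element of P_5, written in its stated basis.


S_{-1} f = (1/3)x^8 + (7/4)x^4
∇ S_{-1} f = (8/3)x^7 - (28/3)x^6 + (56/3)x^5 - (70/3)x^4 + (77/3)x^3 - (119/6)x^2 + (29/3)x - 25/12
D (∇ ∘ S_{-1}) f = (56/3)x^6 - 56x^5 + (280/3)x^4 - (280/3)x^3 + 77x^2 - (119/3)x + 29/3
θ D (∇ ∘ S_{-1}) f = 112x^6 - 280x^5 + (1120/3)x^4 - 280x^3 + 154x^2 - (119/3)x
∇ θ D (∇ ∘ S_{-1}) f = 672x^5 - 3080x^4 + (19600/3)x^3 - 7560x^2 + (14140/3)x - 1239

g(x) = 672x^5 - 3080x^4 + (19600/3)x^3 - 7560x^2 + (14140/3)x - 1239


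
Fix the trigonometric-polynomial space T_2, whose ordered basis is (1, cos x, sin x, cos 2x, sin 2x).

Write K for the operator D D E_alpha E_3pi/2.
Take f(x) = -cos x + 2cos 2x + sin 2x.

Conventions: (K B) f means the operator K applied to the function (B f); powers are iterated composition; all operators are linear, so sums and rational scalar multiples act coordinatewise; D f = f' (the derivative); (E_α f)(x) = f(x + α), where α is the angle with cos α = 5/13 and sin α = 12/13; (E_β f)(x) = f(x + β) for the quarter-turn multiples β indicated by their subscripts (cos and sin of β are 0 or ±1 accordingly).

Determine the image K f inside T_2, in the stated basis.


the image equals g(x) = (12/13)cos x + (5/13)sin x - (472/169)cos 2x - (1436/169)sin 2x

E_3pi/2 f = -sin x - 2cos 2x - sin 2x
E_alpha E_3pi/2 f = -(12/13)cos x - (5/13)sin x + (118/169)cos 2x + (359/169)sin 2x
D E_alpha E_3pi/2 f = -(5/13)cos x + (12/13)sin x + (718/169)cos 2x - (236/169)sin 2x
D (D E_alpha E_3pi/2) f = (12/13)cos x + (5/13)sin x - (472/169)cos 2x - (1436/169)sin 2x


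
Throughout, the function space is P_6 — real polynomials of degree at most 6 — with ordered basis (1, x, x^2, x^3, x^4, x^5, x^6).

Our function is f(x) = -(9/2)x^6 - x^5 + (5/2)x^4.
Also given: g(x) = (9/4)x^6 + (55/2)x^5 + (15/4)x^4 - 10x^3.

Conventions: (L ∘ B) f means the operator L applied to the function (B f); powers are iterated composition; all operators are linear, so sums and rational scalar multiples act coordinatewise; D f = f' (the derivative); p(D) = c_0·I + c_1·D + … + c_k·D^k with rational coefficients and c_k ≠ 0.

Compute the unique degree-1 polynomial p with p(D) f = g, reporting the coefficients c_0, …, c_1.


D^0 f = -(9/2)x^6 - x^5 + (5/2)x^4
D^1 f = -27x^5 - 5x^4 + 10x^3
matching coefficients of g against c_0 f + c_1 Df + … from the top degree down determines the c_i
solution: c_0 = -1/2, c_1 = -1

p(D) = -(1/2)·I − D, i.e. c_0 = -1/2, c_1 = -1


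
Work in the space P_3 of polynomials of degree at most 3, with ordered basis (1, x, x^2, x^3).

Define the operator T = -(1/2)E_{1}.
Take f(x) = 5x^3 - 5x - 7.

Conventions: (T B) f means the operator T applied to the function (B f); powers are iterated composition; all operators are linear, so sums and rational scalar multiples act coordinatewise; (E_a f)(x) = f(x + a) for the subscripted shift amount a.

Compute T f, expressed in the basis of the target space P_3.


g(x) = -(5/2)x^3 - (15/2)x^2 - 5x + 7/2

E_{1} f = 5x^3 + 15x^2 + 10x - 7
(-(1/2)E_{1}) f = -(5/2)x^3 - (15/2)x^2 - 5x + 7/2


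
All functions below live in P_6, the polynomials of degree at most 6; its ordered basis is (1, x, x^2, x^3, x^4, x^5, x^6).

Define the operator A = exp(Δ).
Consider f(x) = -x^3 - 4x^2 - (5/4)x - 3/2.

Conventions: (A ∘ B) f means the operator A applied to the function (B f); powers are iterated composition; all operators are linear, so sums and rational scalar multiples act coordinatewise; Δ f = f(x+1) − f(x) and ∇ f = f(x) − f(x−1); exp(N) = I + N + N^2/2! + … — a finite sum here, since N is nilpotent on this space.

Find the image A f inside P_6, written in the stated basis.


the image equals g(x) = -x^3 - 7x^2 - (61/4)x - 63/4

order-1 term: -3x^2 - 11x - 25/4
order-2 term: -3x - 7
order-3 term: -1
the series for exp(Δ) f terminates at order 3
exp(Δ) f = -x^3 - 7x^2 - (61/4)x - 63/4


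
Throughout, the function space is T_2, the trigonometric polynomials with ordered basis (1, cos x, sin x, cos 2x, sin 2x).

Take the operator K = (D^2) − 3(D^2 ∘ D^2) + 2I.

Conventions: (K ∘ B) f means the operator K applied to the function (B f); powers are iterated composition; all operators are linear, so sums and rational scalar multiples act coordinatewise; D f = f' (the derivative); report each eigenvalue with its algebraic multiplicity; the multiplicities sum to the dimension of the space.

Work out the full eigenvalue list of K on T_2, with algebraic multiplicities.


λ = -50 (multiplicity 2), λ = -2 (multiplicity 2), λ = 2 (multiplicity 1)

image of 1: 2
image of cos x: -2cos x
image of sin x: -2sin x
image of cos 2x: -50cos 2x
image of sin 2x: -50sin 2x
the matrix is diagonal; its diagonal is (2, -2, -2, -50, -50)
for a triangular matrix the eigenvalues are the diagonal entries, with algebraic multiplicity their repetition count


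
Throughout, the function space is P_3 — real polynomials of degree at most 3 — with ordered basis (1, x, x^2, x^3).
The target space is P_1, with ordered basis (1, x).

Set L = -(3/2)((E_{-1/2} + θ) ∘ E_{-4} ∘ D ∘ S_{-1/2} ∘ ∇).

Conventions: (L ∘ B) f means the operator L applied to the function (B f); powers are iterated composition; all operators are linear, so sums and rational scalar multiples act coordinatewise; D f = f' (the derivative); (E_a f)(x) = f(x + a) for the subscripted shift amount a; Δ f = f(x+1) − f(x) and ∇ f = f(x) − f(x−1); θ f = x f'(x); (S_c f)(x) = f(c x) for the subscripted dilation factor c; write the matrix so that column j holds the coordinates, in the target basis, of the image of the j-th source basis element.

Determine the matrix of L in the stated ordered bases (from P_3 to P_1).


image of 1: 0
image of x: 0
image of x^2: 3/2
image of x^3: -(9/2)x + 63/8
each image's coordinates form column j of the matrix

the matrix is [[0, 0, 3/2, 63/8]; [0, 0, 0, -9/2]] (rows listed top to bottom)


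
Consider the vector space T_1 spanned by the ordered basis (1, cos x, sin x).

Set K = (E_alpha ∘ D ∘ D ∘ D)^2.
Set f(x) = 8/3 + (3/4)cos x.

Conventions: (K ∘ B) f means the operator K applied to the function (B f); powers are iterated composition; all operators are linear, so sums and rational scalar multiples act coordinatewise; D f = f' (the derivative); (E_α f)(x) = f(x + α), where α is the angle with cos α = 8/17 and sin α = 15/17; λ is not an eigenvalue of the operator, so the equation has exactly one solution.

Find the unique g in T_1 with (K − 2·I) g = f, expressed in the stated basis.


write g with unknown coordinates in the stated basis and equate coefficients in (K − 2·I) g = f
solving from the highest basis element down gives g = -4/3 - (139/356)cos x - (20/89)sin x
check: K g = -(11/356)cos x - (40/89)sin x
so K g − 2·g = 8/3 + (3/4)cos x = f ✓

g(x) = -4/3 - (139/356)cos x - (20/89)sin x


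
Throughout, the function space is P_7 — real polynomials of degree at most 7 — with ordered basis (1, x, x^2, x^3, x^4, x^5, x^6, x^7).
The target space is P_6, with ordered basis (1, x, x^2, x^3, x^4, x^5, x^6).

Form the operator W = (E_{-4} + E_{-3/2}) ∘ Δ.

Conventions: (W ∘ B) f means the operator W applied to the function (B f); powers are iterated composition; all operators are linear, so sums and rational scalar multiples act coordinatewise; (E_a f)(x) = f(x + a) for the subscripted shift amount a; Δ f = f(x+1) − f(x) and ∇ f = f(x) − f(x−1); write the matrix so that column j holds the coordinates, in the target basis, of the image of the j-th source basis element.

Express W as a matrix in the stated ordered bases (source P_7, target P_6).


the matrix is [[0, 2, -9, 161/4, -180, 12617/16, -27027/8, 909701/64]; [0, 0, 4, -27, 161, -900, 37851/8, -189189/8]; [0, 0, 0, 6, -54, 805/2, -2700, 264957/16]; [0, 0, 0, 0, 8, -90, 805, -6300]; [0, 0, 0, 0, 0, 10, -135, 5635/4]; [0, 0, 0, 0, 0, 0, 12, -189]; [0, 0, 0, 0, 0, 0, 0, 14]] (rows listed top to bottom)

image of 1: 0
image of x: 2
image of x^2: 4x - 9
image of x^3: 6x^2 - 27x + 161/4
image of x^4: 8x^3 - 54x^2 + 161x - 180
image of x^5: 10x^4 - 90x^3 + (805/2)x^2 - 900x + 12617/16
image of x^6: 12x^5 - 135x^4 + 805x^3 - 2700x^2 + (37851/8)x - 27027/8
image of x^7: 14x^6 - 189x^5 + (5635/4)x^4 - 6300x^3 + (264957/16)x^2 - (189189/8)x + 909701/64
each image's coordinates form column j of the matrix


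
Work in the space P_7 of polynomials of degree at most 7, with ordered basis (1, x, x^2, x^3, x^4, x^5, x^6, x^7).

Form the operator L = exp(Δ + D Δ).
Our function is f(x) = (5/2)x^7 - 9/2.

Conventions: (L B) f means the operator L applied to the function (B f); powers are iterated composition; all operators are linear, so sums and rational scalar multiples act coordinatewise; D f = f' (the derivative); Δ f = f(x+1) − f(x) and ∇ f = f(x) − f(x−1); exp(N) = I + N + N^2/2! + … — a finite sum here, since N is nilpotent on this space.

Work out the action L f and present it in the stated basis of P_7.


order-1 term: (35/2)x^6 + (315/2)x^5 + 350x^4 + (875/2)x^3 + 315x^2 + (245/2)x + 20
order-2 term: (105/2)x^5 + (1575/2)x^4 + (7525/2)x^3 + (15225/2)x^2 + (14735/2)x + 5635/2
order-3 term: (175/2)x^4 + 1575x^3 + (18375/2)x^2 + 21000x + 33005/2
order-4 term: (175/2)x^3 + 1575x^2 + (16975/2)x + 13825
order-5 term: (105/2)x^2 + (1575/2)x + 5425/2
order-6 term: (35/2)x + 315/2
order-7 term: 5/2
the series for exp(Δ + D Δ) f terminates at order 7
exp(Δ + D Δ) f = (5/2)x^7 + (35/2)x^6 + 210x^5 + 1225x^4 + (11725/2)x^3 + (37485/2)x^2 + (75565/2)x + 36033

the image equals g(x) = (5/2)x^7 + (35/2)x^6 + 210x^5 + 1225x^4 + (11725/2)x^3 + (37485/2)x^2 + (75565/2)x + 36033


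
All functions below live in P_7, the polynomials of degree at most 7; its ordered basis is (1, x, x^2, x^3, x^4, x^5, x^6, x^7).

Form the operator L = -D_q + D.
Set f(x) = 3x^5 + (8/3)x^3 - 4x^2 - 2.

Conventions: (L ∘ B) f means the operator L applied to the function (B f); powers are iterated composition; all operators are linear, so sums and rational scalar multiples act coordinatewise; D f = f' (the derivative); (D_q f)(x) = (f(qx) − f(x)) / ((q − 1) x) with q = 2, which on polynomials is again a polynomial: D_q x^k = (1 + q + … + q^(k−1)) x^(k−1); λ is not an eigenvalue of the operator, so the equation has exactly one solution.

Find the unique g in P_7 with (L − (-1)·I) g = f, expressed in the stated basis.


the result is g(x) = 3x^5 + 78x^4 + (2582/3)x^3 + (10316/3)x^2 + (10316/3)x - 2

write g with unknown coordinates in the stated basis and equate coefficients in (L − (-1)·I) g = f
solving from the highest basis element down gives g = 3x^5 + 78x^4 + (2582/3)x^3 + (10316/3)x^2 + (10316/3)x - 2
check: L g = -78x^4 - 858x^3 - (10328/3)x^2 - (10316/3)x
so L g − (-1)·g = 3x^5 + (8/3)x^3 - 4x^2 - 2 = f ✓


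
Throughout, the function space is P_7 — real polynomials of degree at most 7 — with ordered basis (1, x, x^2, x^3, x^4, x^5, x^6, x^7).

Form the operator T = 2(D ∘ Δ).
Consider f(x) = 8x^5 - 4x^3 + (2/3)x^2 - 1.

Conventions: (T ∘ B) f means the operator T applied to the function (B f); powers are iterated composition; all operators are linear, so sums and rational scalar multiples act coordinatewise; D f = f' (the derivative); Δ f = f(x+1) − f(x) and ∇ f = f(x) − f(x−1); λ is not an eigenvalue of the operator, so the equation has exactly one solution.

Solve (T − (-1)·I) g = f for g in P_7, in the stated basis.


g(x) = 8x^5 - 324x^3 - (1438/3)x^2 + 3568x + 11341/3

write g with unknown coordinates in the stated basis and equate coefficients in (T − (-1)·I) g = f
solving from the highest basis element down gives g = 8x^5 - 324x^3 - (1438/3)x^2 + 3568x + 11341/3
check: T g = 320x^3 + 480x^2 - 3568x - 11344/3
so T g − (-1)·g = 8x^5 - 4x^3 + (2/3)x^2 - 1 = f ✓


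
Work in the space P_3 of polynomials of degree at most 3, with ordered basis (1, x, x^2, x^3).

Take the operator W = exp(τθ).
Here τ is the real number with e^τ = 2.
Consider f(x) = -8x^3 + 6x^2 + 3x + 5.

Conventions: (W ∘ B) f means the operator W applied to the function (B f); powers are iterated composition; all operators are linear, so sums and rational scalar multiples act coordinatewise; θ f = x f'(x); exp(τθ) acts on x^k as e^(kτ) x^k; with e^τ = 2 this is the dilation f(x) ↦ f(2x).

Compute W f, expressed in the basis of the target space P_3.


the image equals g(x) = -64x^3 + 24x^2 + 6x + 5

exp(τθ) x^k = e^(kτ) x^k; with e^τ = 2 this sends x^k to 2^k x^k
x ↦ 2 x
x^2 ↦ 4 x^2
x^3 ↦ 8 x^3
applying this coordinatewise to f: exp(τθ) f = -64x^3 + 24x^2 + 6x + 5


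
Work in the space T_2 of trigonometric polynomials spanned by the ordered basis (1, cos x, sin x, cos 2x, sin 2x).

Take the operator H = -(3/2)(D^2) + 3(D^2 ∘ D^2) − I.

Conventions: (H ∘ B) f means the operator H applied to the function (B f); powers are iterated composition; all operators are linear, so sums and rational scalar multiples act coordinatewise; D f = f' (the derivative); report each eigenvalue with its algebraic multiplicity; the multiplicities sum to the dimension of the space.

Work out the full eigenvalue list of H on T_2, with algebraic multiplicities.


λ = -1 (multiplicity 1), λ = 7/2 (multiplicity 2), λ = 53 (multiplicity 2)

image of 1: -1
image of cos x: (7/2)cos x
image of sin x: (7/2)sin x
image of cos 2x: 53cos 2x
image of sin 2x: 53sin 2x
the matrix is diagonal; its diagonal is (-1, 7/2, 7/2, 53, 53)
for a triangular matrix the eigenvalues are the diagonal entries, with algebraic multiplicity their repetition count


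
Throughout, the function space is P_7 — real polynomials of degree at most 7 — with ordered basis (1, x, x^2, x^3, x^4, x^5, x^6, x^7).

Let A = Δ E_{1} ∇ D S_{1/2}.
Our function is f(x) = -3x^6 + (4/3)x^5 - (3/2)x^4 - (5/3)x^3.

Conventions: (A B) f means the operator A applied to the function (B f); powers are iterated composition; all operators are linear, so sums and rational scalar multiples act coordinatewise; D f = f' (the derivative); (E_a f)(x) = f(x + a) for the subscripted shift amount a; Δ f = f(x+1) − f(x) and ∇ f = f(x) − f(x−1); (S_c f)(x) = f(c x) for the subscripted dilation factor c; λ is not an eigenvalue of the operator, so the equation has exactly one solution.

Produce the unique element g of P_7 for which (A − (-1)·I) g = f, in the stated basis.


write g with unknown coordinates in the stated basis and equate coefficients in (A − (-1)·I) g = f
solving from the highest basis element down gives g = -3x^6 + (4/3)x^5 - (3/2)x^4 + (95/24)x^3 + (115/8)x^2 + (271/16)x + 461/96
check: A g = -(45/8)x^3 - (115/8)x^2 - (271/16)x - 461/96
so A g − (-1)·g = -3x^6 + (4/3)x^5 - (3/2)x^4 - (5/3)x^3 = f ✓

the result is g(x) = -3x^6 + (4/3)x^5 - (3/2)x^4 + (95/24)x^3 + (115/8)x^2 + (271/16)x + 461/96


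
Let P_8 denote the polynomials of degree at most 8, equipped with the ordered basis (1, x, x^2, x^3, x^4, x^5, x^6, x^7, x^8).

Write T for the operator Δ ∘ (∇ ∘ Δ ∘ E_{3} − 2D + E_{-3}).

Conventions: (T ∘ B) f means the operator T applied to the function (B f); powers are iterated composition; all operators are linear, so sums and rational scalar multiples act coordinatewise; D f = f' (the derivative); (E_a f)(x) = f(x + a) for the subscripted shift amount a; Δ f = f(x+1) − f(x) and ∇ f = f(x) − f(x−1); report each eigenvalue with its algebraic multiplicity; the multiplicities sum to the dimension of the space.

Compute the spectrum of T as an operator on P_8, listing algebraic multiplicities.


image of 1: 0
image of x: 1
image of x^2: 2x - 9
image of x^3: 3x^2 - 27x + 19
image of x^4: 4x^3 - 54x^2 + 76x + 11
image of x^5: 5x^4 - 90x^3 + 190x^2 + 55x + 951
image of x^6: 6x^5 - 135x^4 + 380x^3 + 165x^2 + 5706x + 4783
image of x^7: 7x^6 - 189x^5 + 665x^4 + 385x^3 + 19971x^2 + 33481x + 37451
image of x^8: 8x^7 - 252x^6 + 1064x^5 + 770x^4 + 53256x^3 + 133924x^2 + 299608x + 207123
the matrix is upper triangular; its diagonal is (0, 0, 0, 0, 0, 0, 0, 0, 0)
for a triangular matrix the eigenvalues are the diagonal entries, with algebraic multiplicity their repetition count

λ = 0 (multiplicity 9)
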